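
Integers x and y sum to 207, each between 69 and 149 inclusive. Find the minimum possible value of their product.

Since x + y is fixed, pushing one of them to its bound minimizes the product.
The extreme feasible split is x = 69, y = 138, giving xy = 9522.

9522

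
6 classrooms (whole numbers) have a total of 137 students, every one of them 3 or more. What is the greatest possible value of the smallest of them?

22

If every one of the 6 were at least 23, the total would be at least 6 × 23 = 138 > 137.
Achievable: 1 of them at 22 and 5 at 23 total 137.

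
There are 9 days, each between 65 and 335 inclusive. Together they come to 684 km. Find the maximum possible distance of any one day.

To make one day as large as possible, make the other 8 as small as possible.
The other 8 contribute at least 8 × 65 = 520, leaving at most 684 − 520 = 164.
Since 164 ≤ 335, this is achievable: one at 164 and 8 at 65.

164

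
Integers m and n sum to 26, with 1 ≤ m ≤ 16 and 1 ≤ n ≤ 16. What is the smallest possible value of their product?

Since m + n is fixed, pushing one of them to its bound minimizes the product.
The extreme feasible split is m = 10, n = 16, giving mn = 160.

160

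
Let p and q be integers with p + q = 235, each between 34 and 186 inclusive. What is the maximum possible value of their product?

pq = p(235 − p) is maximized when p is as near 235/2 as the bounds allow.
Taking p = 117 and q = 118 (both in [34, 186]) gives pq = 13806.

13806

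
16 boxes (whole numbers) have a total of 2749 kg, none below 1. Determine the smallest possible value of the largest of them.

The 16 values sum to 2749, so their maximum is at least ⌈2749/16⌉ = 172.
Equality holds with 13 values of 172 and 3 values of 171.

172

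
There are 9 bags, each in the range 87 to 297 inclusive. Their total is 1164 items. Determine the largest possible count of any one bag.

297

Maximizing one value means minimizing the remaining 8.
The other 8 contribute at least 8 × 87 = 696, leaving at most 1164 − 696 = 468.
But each bag is capped at 297, so the maximum is 297.
Achievable: one at 297 and the other 8 totalling 867, which fits since 8 × 87 ≤ 867 ≤ 8 × 297.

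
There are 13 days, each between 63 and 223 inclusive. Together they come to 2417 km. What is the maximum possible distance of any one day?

Maximizing one value means minimizing the remaining 12.
The other 12 contribute at least 12 × 63 = 756, leaving at most 2417 − 756 = 1661.
But each day is capped at 223, so the maximum is 223.
Achievable: one at 223 and the other 12 totalling 2194, which fits since 12 × 63 ≤ 2194 ≤ 12 × 223.

223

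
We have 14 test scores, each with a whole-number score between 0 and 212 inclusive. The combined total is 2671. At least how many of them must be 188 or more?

3

Suppose at most 14 − j of them reach 188; then j values are ≤ 187 and the rest ≤ 212.
The total is then ≤ 187·j + 212·(14 − j) = 2968 − 25j. For this to be ≥ 2671 we need j ≤ 11, so at least 14 − 11 = 3 must reach 188.
Exactly 3 works: 3 values at 212 and 11 at 187 total 2693; lower one of the high values by 22 (still ≥ 188) to hit 2671.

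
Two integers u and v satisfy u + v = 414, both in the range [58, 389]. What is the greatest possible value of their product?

42849

With u + v fixed, uv peaks when the two are closest together.
Taking u = 207 and v = 207 (both in [58, 389]) gives uv = 42849.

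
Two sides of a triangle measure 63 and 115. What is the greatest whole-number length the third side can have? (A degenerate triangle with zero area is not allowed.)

177

The third side must be less than 63 + 115 = 178.
The largest integer below 178 is 177.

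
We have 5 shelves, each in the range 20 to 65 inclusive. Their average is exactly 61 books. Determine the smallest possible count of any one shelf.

To make one shelf as small as possible, make the other 4 as large as possible.
The total is 5 × 61 = 305.
The other 4 contribute at most 4 × 65 = 260, leaving at least 305 − 260 = 45.
Since 45 ≥ 20, this is achievable: one at 45 and 4 at 65.

45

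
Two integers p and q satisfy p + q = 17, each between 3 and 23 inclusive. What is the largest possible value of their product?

72

With p + q fixed, pq peaks when the two are closest together.
Taking p = 8 and q = 9 (both in [3, 23]) gives pq = 72.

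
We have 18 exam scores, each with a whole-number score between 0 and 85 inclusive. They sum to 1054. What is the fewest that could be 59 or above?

Suppose at most 18 − j of them reach 59; then j values are ≤ 58 and the rest ≤ 85.
The total is then ≤ 58·j + 85·(18 − j) = 1530 − 27j. For this to be ≥ 1054 we need j ≤ 17, so at least 18 − 17 = 1 must reach 59.
Exactly 1 works: 1 value at 85 and 17 at 58 total 1071; lower one of the high values by 17 (still ≥ 59) to hit 1054.

1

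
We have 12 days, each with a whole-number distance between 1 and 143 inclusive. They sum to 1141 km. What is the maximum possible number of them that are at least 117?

9

With k values at 117 or above and the rest at least 1, the sum is at least 12 + 116k.
Since the sum is 1141, we need 116k ≤ 1129, i.e. k ≤ 9.
k = 9 is achieved by 9 values at 117 and 3 at 1, total 1056; add 85 to one value (staying below 117) to reach 1141.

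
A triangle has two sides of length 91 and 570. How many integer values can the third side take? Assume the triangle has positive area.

181

The triangle inequality gives |91 − 570| < c < 91 + 570, i.e. 479 < c < 661.
So c can be any integer from 480 to 660: 181 values.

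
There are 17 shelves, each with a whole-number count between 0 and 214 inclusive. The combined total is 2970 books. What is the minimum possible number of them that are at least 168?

3

Each value short of 168 is at most 167, costing at least 214 − 167 = 47 against the maximum total of 3638.
We can afford to lose at most 3638 − 2970 = 668, so at most ⌊668/47⌋ = 14 fall short, and at least 3 are ≥ 168.
Exactly 3 works: 3 values at 214 and 14 at 167 total 2980; lower one of the high values by 10 (still ≥ 168) to hit 2970.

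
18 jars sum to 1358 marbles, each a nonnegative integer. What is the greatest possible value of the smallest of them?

The average is 1358/18 < 76, so some value is ≤ 75.
Achievable: 10 of them at 75 and 8 at 76 total 1358.

75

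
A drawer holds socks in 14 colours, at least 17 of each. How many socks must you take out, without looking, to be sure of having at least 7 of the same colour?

In the worst case you draw 6 of each of the 14 colours: 14 × 6 = 84.
One more forces 7 of some colour, so 84 + 1 = 85.

85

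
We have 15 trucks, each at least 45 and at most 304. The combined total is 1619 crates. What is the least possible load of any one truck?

45

To make one truck as small as possible, make the other 14 as large as possible.
The other 14 can take up 14 × 304 = 4256 ≥ 1619 − 45, so one truck can sit at its floor of 45.
Achievable: one at 45 and the other 14 totalling 1574, which fits since 14 × 45 ≤ 1574 ≤ 14 × 304.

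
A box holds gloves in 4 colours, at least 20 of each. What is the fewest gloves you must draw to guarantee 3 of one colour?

9

In the worst case you draw 2 of each of the 4 colours: 4 × 2 = 8.
One more forces 3 of some colour, so 8 + 1 = 9.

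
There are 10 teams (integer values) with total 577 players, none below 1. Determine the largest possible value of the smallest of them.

57

The 10 values sum to 577, so their minimum is at most ⌊577/10⌋ = 57.
Achievable: 3 of them at 57 and 7 at 58 total 577.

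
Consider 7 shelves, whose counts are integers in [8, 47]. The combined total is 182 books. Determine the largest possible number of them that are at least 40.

With k values at 40 or above and the rest at least 8, the sum is at least 56 + 32k.
Since the sum is 182, we need 32k ≤ 126, i.e. k ≤ 3.
k = 3 is achieved by 3 values at 40 and 4 at 8, total 152; add 30 to one value (staying below 40) to reach 182.

3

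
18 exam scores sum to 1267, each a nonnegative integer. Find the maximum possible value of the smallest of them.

If every one of the 18 were at least 71, the total would be at least 18 × 71 = 1278 > 1267.
Equality holds with 11 values of 70 and 7 values of 71.

70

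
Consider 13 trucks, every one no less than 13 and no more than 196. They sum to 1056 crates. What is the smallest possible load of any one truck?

13

Minimizing one value means maximizing the remaining 12.
The other 12 can take up 12 × 196 = 2352 ≥ 1056 − 13, so one truck can sit at its floor of 13.
Achievable: one at 13 and the other 12 totalling 1043, which fits since 12 × 13 ≤ 1043 ≤ 12 × 196.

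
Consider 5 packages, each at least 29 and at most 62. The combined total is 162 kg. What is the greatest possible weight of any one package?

46

To make one package as large as possible, make the other 4 as small as possible.
The other 4 contribute at least 4 × 29 = 116, leaving at most 162 − 116 = 46.
Since 46 ≤ 62, this is achievable: one at 46 and 4 at 29.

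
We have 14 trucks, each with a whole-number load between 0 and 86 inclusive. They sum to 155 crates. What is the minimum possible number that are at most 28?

9

Each value above 28 is at least 29, contributing at least 29 − 0 = 29 above the floor 0.
The sum exceeds the floor total 0 by 155, so at most ⌊155/29⌋ = 5 exceed 28, and at least 9 are ≤ 28.
Exactly 9 works: 9 values at 0 and 5 at 29 total 145; raise one of the low values by 10 (still ≤ 28) to hit 155.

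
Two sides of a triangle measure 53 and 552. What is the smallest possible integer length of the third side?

The third side must exceed |53 − 552| = 499.
The smallest integer above 499 is 500.

500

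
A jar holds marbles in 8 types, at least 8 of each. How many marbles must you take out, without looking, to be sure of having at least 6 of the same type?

41

You could draw 5 of every type without reaching 6 of any — 40 in all.
One more forces 6 of some type, so 40 + 1 = 41.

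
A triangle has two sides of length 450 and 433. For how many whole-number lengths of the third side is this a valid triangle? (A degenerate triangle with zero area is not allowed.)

The triangle inequality gives |450 − 433| < c < 450 + 433, i.e. 17 < c < 883.
So c can be any integer from 18 to 882: 865 values.

865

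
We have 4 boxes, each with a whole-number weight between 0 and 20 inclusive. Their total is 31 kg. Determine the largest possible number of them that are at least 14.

Suppose k of them are at least 14. Those contribute at least 14 each and the other 4 − k at least 0 each.
So the total is at least 14k + 0(4 − k) = 0 + 14k. This must be ≤ 31, giving k ≤ 2.
k = 2 is achieved by 2 values at 14 and 2 at 0, total 28; add 3 to one value (staying below 14) to reach 31.

2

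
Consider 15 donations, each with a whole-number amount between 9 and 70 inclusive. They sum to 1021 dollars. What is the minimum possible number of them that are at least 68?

6

If only k of them are at least 68, the other 15 − k are at most 67, so the total is at most k·70 + (15 − k)·67.
This must reach 1021, so k·70 + (15 − k)·67 ≥ 1021, giving k ≥ 6.
Exactly 6 works: 6 values at 70 and 9 at 67 total 1023; lower one of the high values by 2 (still ≥ 68) to hit 1021.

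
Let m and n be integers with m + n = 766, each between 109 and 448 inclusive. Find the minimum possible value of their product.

mn = m(766 − m) is concave in m, so over [318, 448] it is minimized at an endpoint.
At the endpoint m = 318, n = 766 − 318 = 448, so mn = 318 × 448 = 142464.

142464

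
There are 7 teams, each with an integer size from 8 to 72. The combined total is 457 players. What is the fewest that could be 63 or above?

3

If only k of them are at least 63, the other 7 − k are at most 62, so the total is at most k·72 + (7 − k)·62.
This must reach 457, so k·72 + (7 − k)·62 ≥ 457, giving k ≥ 3.
Exactly 3 works: 3 values at 72 and 4 at 62 total 464; lower one of the high values by 7 (still ≥ 63) to hit 457.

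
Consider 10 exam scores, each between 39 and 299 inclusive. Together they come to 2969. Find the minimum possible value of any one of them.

278

To make one score as small as possible, make the other 9 as large as possible.
The other 9 contribute at most 9 × 299 = 2691, leaving at least 2969 − 2691 = 278.
Since 278 ≥ 39, this is achievable: one at 278 and 9 at 299.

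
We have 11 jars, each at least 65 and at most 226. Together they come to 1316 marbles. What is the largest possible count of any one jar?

226

To make one jar as large as possible, make the other 10 as small as possible.
The other 10 contribute at least 10 × 65 = 650, leaving at most 1316 − 650 = 666.
But each jar is capped at 226, so the maximum is 226.
Achievable: one at 226 and the other 10 totalling 1090, which fits since 10 × 65 ≤ 1090 ≤ 10 × 226.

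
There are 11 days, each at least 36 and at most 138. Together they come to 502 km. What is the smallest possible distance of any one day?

Minimizing one value means maximizing the remaining 10.
The other 10 can take up 10 × 138 = 1380 ≥ 502 − 36, so one day can sit at its floor of 36.
Achievable: one at 36 and the other 10 totalling 466, which fits since 10 × 36 ≤ 466 ≤ 10 × 138.

36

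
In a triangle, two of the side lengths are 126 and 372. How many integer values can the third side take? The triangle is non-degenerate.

The triangle inequality gives |126 − 372| < c < 126 + 372, i.e. 246 < c < 498.
So c can be any integer from 247 to 497: 251 values.

251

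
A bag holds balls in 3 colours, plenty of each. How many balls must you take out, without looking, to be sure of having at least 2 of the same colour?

In the worst case you draw 1 of each of the 3 colours: 3 × 1 = 3.
One more forces 2 of some colour, so 3 + 1 = 4.

4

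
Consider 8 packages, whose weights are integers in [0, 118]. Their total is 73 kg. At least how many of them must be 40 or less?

7

Let j be the number exceeding 40. Then the total is ≥ 41·j + 0·(8 − j) = 0 + 41j.
So 41j ≤ 73 and j ≤ 1; hence at least 8 − 1 = 7 are ≤ 40.
Exactly 7 works: 7 values at 0 and 1 at 41 total 41; raise one of the low values by 32 (still ≤ 40) to hit 73.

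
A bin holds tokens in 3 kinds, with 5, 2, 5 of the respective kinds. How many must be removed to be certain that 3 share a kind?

In the worst case you take as many as possible of each kind without reaching 3: 2 + 2 + 2 = 6.
The next one must give 3 of some kind, so 6 + 1 = 7.

7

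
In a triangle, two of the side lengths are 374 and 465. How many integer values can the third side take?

The triangle inequality gives |374 − 465| < c < 374 + 465, i.e. 91 < c < 839.
So c can be any integer from 92 to 838: 747 values.

747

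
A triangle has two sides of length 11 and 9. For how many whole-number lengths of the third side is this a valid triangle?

The triangle inequality gives |11 − 9| < c < 11 + 9, i.e. 2 < c < 20.
So c can be any integer from 3 to 19: 17 values.

17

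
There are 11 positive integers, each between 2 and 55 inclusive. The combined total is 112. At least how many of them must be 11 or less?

Each value above 11 is at least 12, contributing at least 12 − 2 = 10 above the floor 2.
The sum exceeds the floor total 22 by 90, so at most ⌊90/10⌋ = 9 exceed 11, and at least 2 are ≤ 11.
Exactly 2 works: 2 values at 2 and 9 at 12 total 112.

2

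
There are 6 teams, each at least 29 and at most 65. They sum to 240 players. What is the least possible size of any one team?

29

Minimizing one value means maximizing the remaining 5.
The other 5 can take up 5 × 65 = 325 ≥ 240 − 29, so one team can sit at its floor of 29.
Achievable: one at 29 and the other 5 totalling 211, which fits since 5 × 29 ≤ 211 ≤ 5 × 65.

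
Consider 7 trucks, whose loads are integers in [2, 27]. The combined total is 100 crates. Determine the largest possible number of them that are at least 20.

Suppose k of them are at least 20. Those contribute at least 20 each and the other 7 − k at least 2 each.
So the total is at least 20k + 2(7 − k) = 14 + 18k. This must be ≤ 100, giving k ≤ 4.
k = 4 is achieved by 4 values at 20 and 3 at 2, total 86; add 14 to one value (staying below 20) to reach 100.

4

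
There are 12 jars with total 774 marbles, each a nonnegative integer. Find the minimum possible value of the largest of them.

65

The average is 774/12 > 64, so not all 12 can be 64 or less; the largest is ≥ 65.
Equality holds with 6 values of 65 and 6 values of 64.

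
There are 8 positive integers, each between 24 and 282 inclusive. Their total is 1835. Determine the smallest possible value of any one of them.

Minimizing one value means maximizing the remaining 7.
The other 7 can take up 7 × 282 = 1974 ≥ 1835 − 24, so one integer can sit at its floor of 24.
Achievable: one at 24 and the other 7 totalling 1811, which fits since 7 × 24 ≤ 1811 ≤ 7 × 282.

24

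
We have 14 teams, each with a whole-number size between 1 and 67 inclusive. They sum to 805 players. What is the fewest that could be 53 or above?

Suppose at most 14 − j of them reach 53; then j values are ≤ 52 and the rest ≤ 67.
The total is then ≤ 52·j + 67·(14 − j) = 938 − 15j. For this to be ≥ 805 we need j ≤ 8, so at least 14 − 8 = 6 must reach 53.
Exactly 6 works: 6 values at 67 and 8 at 52 total 818; lower one of the high values by 13 (still ≥ 53) to hit 805.

6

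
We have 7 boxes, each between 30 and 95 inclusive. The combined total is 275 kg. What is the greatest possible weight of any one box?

95

To make one box as large as possible, make the other 6 as small as possible.
The other 6 contribute at least 6 × 30 = 180, leaving at most 275 − 180 = 95.
Since 95 ≤ 95, this is achievable: one at 95 and 6 at 30.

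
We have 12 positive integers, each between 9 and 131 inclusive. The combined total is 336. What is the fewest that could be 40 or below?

5

Let j be the number exceeding 40. Then the total is ≥ 41·j + 9·(12 − j) = 108 + 32j.
So 32j ≤ 228 and j ≤ 7; hence at least 12 − 7 = 5 are ≤ 40.
Exactly 5 works: 5 values at 9 and 7 at 41 total 332; raise one of the low values by 4 (still ≤ 40) to hit 336.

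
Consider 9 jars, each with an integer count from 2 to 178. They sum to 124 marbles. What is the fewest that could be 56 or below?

8

Let j be the number exceeding 56. Then the total is ≥ 57·j + 2·(9 − j) = 18 + 55j.
So 55j ≤ 106 and j ≤ 1; hence at least 9 − 1 = 8 are ≤ 56.
Exactly 8 works: 8 values at 2 and 1 at 57 total 73; raise one of the low values by 51 (still ≤ 56) to hit 124.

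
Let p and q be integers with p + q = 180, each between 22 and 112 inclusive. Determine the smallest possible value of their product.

7616

Since p + q is fixed, pushing one of them to its bound minimizes the product.
At the endpoint p = 68, q = 180 − 68 = 112, so pq = 68 × 112 = 7616.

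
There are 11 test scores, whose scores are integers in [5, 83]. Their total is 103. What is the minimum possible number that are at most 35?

10

Each value above 35 is at least 36, contributing at least 36 − 5 = 31 above the floor 5.
The sum exceeds the floor total 55 by 48, so at most ⌊48/31⌋ = 1 exceed 35, and at least 10 are ≤ 35.
Exactly 10 works: 10 values at 5 and 1 at 36 total 86; raise one of the low values by 17 (still ≤ 35) to hit 103.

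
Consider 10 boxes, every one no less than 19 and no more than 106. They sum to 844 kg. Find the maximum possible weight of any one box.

Maximizing one value means minimizing the remaining 9.
The other 9 contribute at least 9 × 19 = 171, leaving at most 844 − 171 = 673.
But each box is capped at 106, so the maximum is 106.
Achievable: one at 106 and the other 9 totalling 738, which fits since 9 × 19 ≤ 738 ≤ 9 × 106.

106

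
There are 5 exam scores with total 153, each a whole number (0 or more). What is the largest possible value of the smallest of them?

If every one of the 5 were at least 31, the total would be at least 5 × 31 = 155 > 153.
Achievable: 2 of them at 30 and 3 at 31 total 153.

30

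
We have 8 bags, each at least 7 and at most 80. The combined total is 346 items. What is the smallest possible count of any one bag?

To make one bag as small as possible, make the other 7 as large as possible.
The other 7 can take up 7 × 80 = 560 ≥ 346 − 7, so one bag can sit at its floor of 7.
Achievable: one at 7 and the other 7 totalling 339, which fits since 7 × 7 ≤ 339 ≤ 7 × 80.

7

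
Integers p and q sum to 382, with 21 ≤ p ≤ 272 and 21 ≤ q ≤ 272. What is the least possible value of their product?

For a fixed sum, pq is smallest when p and q are as far apart as possible.
The extreme feasible split is p = 110, q = 272, giving pq = 29920.

29920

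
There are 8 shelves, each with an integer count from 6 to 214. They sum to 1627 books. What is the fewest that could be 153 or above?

7

Suppose at most 8 − j of them reach 153; then j values are ≤ 152 and the rest ≤ 214.
The total is then ≤ 152·j + 214·(8 − j) = 1712 − 62j. For this to be ≥ 1627 we need j ≤ 1, so at least 8 − 1 = 7 must reach 153.
Exactly 7 works: 7 values at 214 and 1 at 152 total 1650; lower one of the high values by 23 (still ≥ 153) to hit 1627.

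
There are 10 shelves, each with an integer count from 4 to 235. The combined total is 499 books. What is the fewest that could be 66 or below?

Each value above 66 is at least 67, contributing at least 67 − 4 = 63 above the floor 4.
The sum exceeds the floor total 40 by 459, so at most ⌊459/63⌋ = 7 exceed 66, and at least 3 are ≤ 66.
Exactly 3 works: 3 values at 4 and 7 at 67 total 481; raise one of the low values by 18 (still ≤ 66) to hit 499.

3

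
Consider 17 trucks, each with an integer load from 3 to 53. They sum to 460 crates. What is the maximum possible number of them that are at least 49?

With k values at 49 or above and the rest at least 3, the sum is at least 51 + 46k.
Since the sum is 460, we need 46k ≤ 409, i.e. k ≤ 8.
k = 8 is achieved by 8 values at 49 and 9 at 3, total 419; add 41 to one value (staying below 49) to reach 460.

8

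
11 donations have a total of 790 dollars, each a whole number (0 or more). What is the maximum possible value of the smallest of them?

71

The average is 790/11 < 72, so some value is ≤ 71.
Taking 2 copies of 71 and 9 copies of 72 gives exactly 790, so 71 is attained.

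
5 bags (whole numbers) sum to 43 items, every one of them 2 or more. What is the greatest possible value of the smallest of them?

8

If every one of the 5 were at least 9, the total would be at least 5 × 9 = 45 > 43.
Taking 2 copies of 8 and 3 copies of 9 gives exactly 43, so 8 is attained.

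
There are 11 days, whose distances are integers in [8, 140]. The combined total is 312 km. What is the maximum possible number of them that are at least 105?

If k of the values are ≥ 105, the total is ≥ 105k + 8(11 − k).
Setting 105k + 8(11 − k) ≤ 312 gives 97k ≤ 224, so k ≤ 2.
k = 2 is achieved by 2 values at 105 and 9 at 8, total 282; add 30 to one value (staying below 105) to reach 312.

2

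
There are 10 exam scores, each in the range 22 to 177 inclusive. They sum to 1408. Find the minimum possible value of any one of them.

22

To make one score as small as possible, make the other 9 as large as possible.
The other 9 can take up 9 × 177 = 1593 ≥ 1408 − 22, so one score can sit at its floor of 22.
Achievable: one at 22 and the other 9 totalling 1386, which fits since 9 × 22 ≤ 1386 ≤ 9 × 177.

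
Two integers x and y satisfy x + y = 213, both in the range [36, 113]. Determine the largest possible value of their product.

xy = x(213 − x) is maximized when x is as near 213/2 as the bounds allow.
Taking x = 106 and y = 107 (both in [36, 113]) gives xy = 11342.

11342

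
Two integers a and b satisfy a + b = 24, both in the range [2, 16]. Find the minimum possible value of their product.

128

Since a + b is fixed, pushing one of them to its bound minimizes the product.
The extreme feasible split is a = 8, b = 16, giving ab = 128.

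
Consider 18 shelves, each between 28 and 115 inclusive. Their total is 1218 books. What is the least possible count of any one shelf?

Minimizing one value means maximizing the remaining 17.
The other 17 can take up 17 × 115 = 1955 ≥ 1218 − 28, so one shelf can sit at its floor of 28.
Achievable: one at 28 and the other 17 totalling 1190, which fits since 17 × 28 ≤ 1190 ≤ 17 × 115.

28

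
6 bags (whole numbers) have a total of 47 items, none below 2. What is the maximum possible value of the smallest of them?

The 6 values sum to 47, so their minimum is at most ⌊47/6⌋ = 7.
Taking 1 copy of 7 and 5 copies of 8 gives exactly 47, so 7 is attained.

7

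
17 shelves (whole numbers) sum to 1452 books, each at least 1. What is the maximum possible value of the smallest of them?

85

If every one of the 17 were at least 86, the total would be at least 17 × 86 = 1462 > 1452.
Taking 10 copies of 85 and 7 copies of 86 gives exactly 1452, so 85 is attained.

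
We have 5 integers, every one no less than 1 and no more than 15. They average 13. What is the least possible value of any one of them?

5

Minimizing one value means maximizing the remaining 4.
The total is 5 × 13 = 65.
The other 4 contribute at most 4 × 15 = 60, leaving at least 65 − 60 = 5.
Since 5 ≥ 1, this is achievable: one at 5 and 4 at 15.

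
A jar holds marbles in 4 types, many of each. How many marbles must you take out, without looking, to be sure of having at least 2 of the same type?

In the worst case you draw 1 of each of the 4 types: 4 × 1 = 4.
One more forces 2 of some type, so 4 + 1 = 5.

5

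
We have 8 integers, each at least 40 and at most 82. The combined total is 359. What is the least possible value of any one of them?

40

To make one integer as small as possible, make the other 7 as large as possible.
The other 7 can take up 7 × 82 = 574 ≥ 359 − 40, so one integer can sit at its floor of 40.
Achievable: one at 40 and the other 7 totalling 319, which fits since 7 × 40 ≤ 319 ≤ 7 × 82.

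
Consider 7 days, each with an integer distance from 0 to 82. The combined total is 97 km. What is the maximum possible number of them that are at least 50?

With k values at 50 or above and the rest at least 0, the sum is at least 0 + 50k.
Since the sum is 97, we need 50k ≤ 97, i.e. k ≤ 1.
k = 1 is achieved by 1 value at 50 and 6 at 0, total 50; add 47 to one value (staying below 50) to reach 97.

1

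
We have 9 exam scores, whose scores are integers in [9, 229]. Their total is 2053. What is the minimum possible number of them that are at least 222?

If only k of them are at least 222, the other 9 − k are at most 221, so the total is at most k·229 + (9 − k)·221.
This must reach 2053, so k·229 + (9 − k)·221 ≥ 2053, giving k ≥ 8.
Exactly 8 works: 8 values at 229 and 1 at 221 total 2053.

8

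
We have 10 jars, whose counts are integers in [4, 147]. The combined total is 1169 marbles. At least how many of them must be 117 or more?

1

Suppose at most 10 − j of them reach 117; then j values are ≤ 116 and the rest ≤ 147.
The total is then ≤ 116·j + 147·(10 − j) = 1470 − 31j. For this to be ≥ 1169 we need j ≤ 9, so at least 10 − 9 = 1 must reach 117.
Exactly 1 works: 1 value at 147 and 9 at 116 total 1191; lower one of the high values by 22 (still ≥ 117) to hit 1169.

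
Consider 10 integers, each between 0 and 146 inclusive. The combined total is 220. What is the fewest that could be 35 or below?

If only k of them are at most 35, the other 10 − k are at least 36, so the total is at least (10 − k)·36 + k·0.
This is ≤ 220, so (10 − k)·36 + 0k ≤ 220, which gives k ≥ 4.
Exactly 4 works: 4 values at 0 and 6 at 36 total 216; raise one of the low values by 4 (still ≤ 35) to hit 220.

4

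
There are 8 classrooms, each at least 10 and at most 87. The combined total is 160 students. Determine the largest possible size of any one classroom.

To make one classroom as large as possible, make the other 7 as small as possible.
The other 7 contribute at least 7 × 10 = 70, leaving at most 160 − 70 = 90.
But each classroom is capped at 87, so the maximum is 87.
Achievable: one at 87 and the other 7 totalling 73, which fits since 7 × 10 ≤ 73 ≤ 7 × 87.

87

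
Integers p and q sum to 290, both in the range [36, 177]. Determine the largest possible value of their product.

With p + q fixed, pq peaks when the two are closest together.
Taking p = 145 and q = 145 (both in [36, 177]) gives pq = 21025.

21025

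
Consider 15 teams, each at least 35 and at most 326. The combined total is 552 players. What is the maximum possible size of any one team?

To make one team as large as possible, make the other 14 as small as possible.
The other 14 contribute at least 14 × 35 = 490, leaving at most 552 − 490 = 62.
Since 62 ≤ 326, this is achievable: one at 62 and 14 at 35.

62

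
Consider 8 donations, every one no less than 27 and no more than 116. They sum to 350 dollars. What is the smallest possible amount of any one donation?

27

To make one donation as small as possible, make the other 7 as large as possible.
The other 7 can take up 7 × 116 = 812 ≥ 350 − 27, so one donation can sit at its floor of 27.
Achievable: one at 27 and the other 7 totalling 323, which fits since 7 × 27 ≤ 323 ≤ 7 × 116.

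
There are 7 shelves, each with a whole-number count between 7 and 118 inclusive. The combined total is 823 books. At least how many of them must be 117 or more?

Each value short of 117 is at most 116, costing at least 118 − 116 = 2 against the maximum total of 826.
We can afford to lose at most 826 − 823 = 3, so at most ⌊3/2⌋ = 1 fall short, and at least 6 are ≥ 117.
Exactly 6 works: 6 values at 118 and 1 at 116 total 824; lower one of the high values by 1 (still ≥ 117) to hit 823.

6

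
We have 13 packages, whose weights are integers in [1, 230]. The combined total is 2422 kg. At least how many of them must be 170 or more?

4

If only k of them are at least 170, the other 13 − k are at most 169, so the total is at most k·230 + (13 − k)·169.
This must reach 2422, so k·230 + (13 − k)·169 ≥ 2422, giving k ≥ 4.
Exactly 4 works: 4 values at 230 and 9 at 169 total 2441; lower one of the high values by 19 (still ≥ 170) to hit 2422.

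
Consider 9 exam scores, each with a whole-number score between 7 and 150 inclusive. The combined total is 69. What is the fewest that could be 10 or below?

Let j be the number exceeding 10. Then the total is ≥ 11·j + 7·(9 − j) = 63 + 4j.
So 4j ≤ 6 and j ≤ 1; hence at least 9 − 1 = 8 are ≤ 10.
Exactly 8 works: 8 values at 7 and 1 at 11 total 67; raise one of the low values by 2 (still ≤ 10) to hit 69.

8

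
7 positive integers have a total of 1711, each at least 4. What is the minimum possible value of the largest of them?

245

The average is 1711/7 > 244, so not all 7 can be 244 or less; the largest is ≥ 245.
Taking 4 copies of 244 and 3 copies of 245 gives exactly 1711, so 245 is attained.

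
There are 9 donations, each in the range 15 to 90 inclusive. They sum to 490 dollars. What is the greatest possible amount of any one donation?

90

Maximizing one value means minimizing the remaining 8.
The other 8 contribute at least 8 × 15 = 120, leaving at most 490 − 120 = 370.
But each donation is capped at 90, so the maximum is 90.
Achievable: one at 90 and the other 8 totalling 400, which fits since 8 × 15 ≤ 400 ≤ 8 × 90.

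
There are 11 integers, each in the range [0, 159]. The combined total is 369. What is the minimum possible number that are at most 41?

3

Each value above 41 is at least 42, contributing at least 42 − 0 = 42 above the floor 0.
The sum exceeds the floor total 0 by 369, so at most ⌊369/42⌋ = 8 exceed 41, and at least 3 are ≤ 41.
Exactly 3 works: 3 values at 0 and 8 at 42 total 336; raise one of the low values by 33 (still ≤ 41) to hit 369.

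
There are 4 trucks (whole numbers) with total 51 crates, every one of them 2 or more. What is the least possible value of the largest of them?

13

The average is 51/4 > 12, so not all 4 can be 12 or less; the largest is ≥ 13.
Equality holds with 3 values of 13 and 1 value of 12.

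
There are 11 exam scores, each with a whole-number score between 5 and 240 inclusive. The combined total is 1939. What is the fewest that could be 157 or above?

Each value short of 157 is at most 156, costing at least 240 − 156 = 84 against the maximum total of 2640.
We can afford to lose at most 2640 − 1939 = 701, so at most ⌊701/84⌋ = 8 fall short, and at least 3 are ≥ 157.
Exactly 3 works: 3 values at 240 and 8 at 156 total 1968; lower one of the high values by 29 (still ≥ 157) to hit 1939.

3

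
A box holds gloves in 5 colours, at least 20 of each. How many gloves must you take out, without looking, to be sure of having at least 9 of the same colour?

41

You could draw 8 of every colour without reaching 9 of any — 40 in all.
One more forces 9 of some colour, so 40 + 1 = 41.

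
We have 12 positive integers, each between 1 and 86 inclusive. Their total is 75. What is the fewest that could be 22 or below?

10

Let j be the number exceeding 22. Then the total is ≥ 23·j + 1·(12 − j) = 12 + 22j.
So 22j ≤ 63 and j ≤ 2; hence at least 12 − 2 = 10 are ≤ 22.
Exactly 10 works: 10 values at 1 and 2 at 23 total 56; raise one of the low values by 19 (still ≤ 22) to hit 75.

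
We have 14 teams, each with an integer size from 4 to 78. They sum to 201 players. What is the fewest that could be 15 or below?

2

If only k of them are at most 15, the other 14 − k are at least 16, so the total is at least (14 − k)·16 + k·4.
This is ≤ 201, so (14 − k)·16 + 4k ≤ 201, which gives k ≥ 2.
Exactly 2 works: 2 values at 4 and 12 at 16 total 200; raise one of the low values by 1 (still ≤ 15) to hit 201.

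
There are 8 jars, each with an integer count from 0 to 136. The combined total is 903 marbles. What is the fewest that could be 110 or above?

2

If only k of them are at least 110, the other 8 − k are at most 109, so the total is at most k·136 + (8 − k)·109.
This must reach 903, so k·136 + (8 − k)·109 ≥ 903, giving k ≥ 2.
Exactly 2 works: 2 values at 136 and 6 at 109 total 926; lower one of the high values by 23 (still ≥ 110) to hit 903.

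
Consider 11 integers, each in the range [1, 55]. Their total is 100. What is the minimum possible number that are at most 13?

5

Each value above 13 is at least 14, contributing at least 14 − 1 = 13 above the floor 1.
The sum exceeds the floor total 11 by 89, so at most ⌊89/13⌋ = 6 exceed 13, and at least 5 are ≤ 13.
Exactly 5 works: 5 values at 1 and 6 at 14 total 89; raise one of the low values by 11 (still ≤ 13) to hit 100.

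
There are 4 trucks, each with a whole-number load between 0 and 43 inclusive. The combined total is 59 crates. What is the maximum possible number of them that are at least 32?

1

Suppose k of them are at least 32. Those contribute at least 32 each and the other 4 − k at least 0 each.
So the total is at least 32k + 0(4 − k) = 0 + 32k. This must be ≤ 59, giving k ≤ 1.
k = 1 is achieved by 1 value at 32 and 3 at 0, total 32; add 27 to one value (staying below 32) to reach 59.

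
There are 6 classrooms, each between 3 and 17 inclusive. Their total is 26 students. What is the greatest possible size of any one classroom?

To make one classroom as large as possible, make the other 5 as small as possible.
The other 5 contribute at least 5 × 3 = 15, leaving at most 26 − 15 = 11.
Since 11 ≤ 17, this is achievable: one at 11 and 5 at 3.

11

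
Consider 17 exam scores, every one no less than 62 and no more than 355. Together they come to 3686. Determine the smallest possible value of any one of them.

62

Minimizing one value means maximizing the remaining 16.
The other 16 can take up 16 × 355 = 5680 ≥ 3686 − 62, so one score can sit at its floor of 62.
Achievable: one at 62 and the other 16 totalling 3624, which fits since 16 × 62 ≤ 3624 ≤ 16 × 355.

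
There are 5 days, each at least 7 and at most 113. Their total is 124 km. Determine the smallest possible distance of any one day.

Minimizing one value means maximizing the remaining 4.
The other 4 can take up 4 × 113 = 452 ≥ 124 − 7, so one day can sit at its floor of 7.
Achievable: one at 7 and the other 4 totalling 117, which fits since 4 × 7 ≤ 117 ≤ 4 × 113.

7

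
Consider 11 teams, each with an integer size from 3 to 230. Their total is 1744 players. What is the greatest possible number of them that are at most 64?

Each value at 64 or below falls at least 230 − 64 = 166 short of the ceiling 230.
The ceiling total is 11 × 230 = 2530, and we need 1744, so at most ⌊(2530 − 1744)/166⌋ = 4 can be that low.
k = 4 is achieved by 4 values at 64 and 7 at 230, total 1866; lower one of the 230's by 122 (still > 64) to reach 1744.

4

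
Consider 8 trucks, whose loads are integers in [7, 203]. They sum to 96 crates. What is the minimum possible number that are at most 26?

If only k of them are at most 26, the other 8 − k are at least 27, so the total is at least (8 − k)·27 + k·7.
This is ≤ 96, so (8 − k)·27 + 7k ≤ 96, which gives k ≥ 6.
Exactly 6 works: 6 values at 7 and 2 at 27 total 96.

6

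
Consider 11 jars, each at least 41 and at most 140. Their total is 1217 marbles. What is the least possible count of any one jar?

41

Minimizing one value means maximizing the remaining 10.
The other 10 can take up 10 × 140 = 1400 ≥ 1217 − 41, so one jar can sit at its floor of 41.
Achievable: one at 41 and the other 10 totalling 1176, which fits since 10 × 41 ≤ 1176 ≤ 10 × 140.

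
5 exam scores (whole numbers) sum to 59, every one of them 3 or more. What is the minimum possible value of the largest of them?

The average is 59/5 > 11, so not all 5 can be 11 or less; the largest is ≥ 12.
Taking 1 copy of 11 and 4 copies of 12 gives exactly 59, so 12 is attained.

12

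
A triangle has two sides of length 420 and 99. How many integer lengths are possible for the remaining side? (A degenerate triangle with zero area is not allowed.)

197

The triangle inequality gives |420 − 99| < c < 420 + 99, i.e. 321 < c < 519.
So c can be any integer from 322 to 518: 197 values.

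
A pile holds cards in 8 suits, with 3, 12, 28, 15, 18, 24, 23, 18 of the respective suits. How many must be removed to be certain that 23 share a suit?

In the worst case you take as many as possible of each suit without reaching 23: 3 + 12 + 22 + 15 + 18 + 22 + 22 + 18 = 132.
The next one must give 23 of some suit, so 132 + 1 = 133.

133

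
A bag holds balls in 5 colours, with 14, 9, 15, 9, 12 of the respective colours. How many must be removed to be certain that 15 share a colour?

59

In the worst case you take as many as possible of each colour without reaching 15: 14 + 9 + 14 + 9 + 12 = 58.
The next one must give 15 of some colour, so 58 + 1 = 59.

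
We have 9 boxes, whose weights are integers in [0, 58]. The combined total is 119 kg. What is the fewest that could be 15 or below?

2

Let j be the number exceeding 15. Then the total is ≥ 16·j + 0·(9 − j) = 0 + 16j.
So 16j ≤ 119 and j ≤ 7; hence at least 9 − 7 = 2 are ≤ 15.
Exactly 2 works: 2 values at 0 and 7 at 16 total 112; raise one of the low values by 7 (still ≤ 15) to hit 119.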